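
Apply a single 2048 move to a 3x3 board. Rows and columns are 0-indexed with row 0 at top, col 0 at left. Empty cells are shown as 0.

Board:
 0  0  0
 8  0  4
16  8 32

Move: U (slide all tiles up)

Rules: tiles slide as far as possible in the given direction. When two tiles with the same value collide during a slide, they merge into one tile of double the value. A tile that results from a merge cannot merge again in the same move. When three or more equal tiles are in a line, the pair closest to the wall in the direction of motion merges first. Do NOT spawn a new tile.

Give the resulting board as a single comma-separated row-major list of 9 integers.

Slide up:
col 0: [0, 8, 16] -> [8, 16, 0]
col 1: [0, 0, 8] -> [8, 0, 0]
col 2: [0, 4, 32] -> [4, 32, 0]

Answer: 8, 8, 4, 16, 0, 32, 0, 0, 0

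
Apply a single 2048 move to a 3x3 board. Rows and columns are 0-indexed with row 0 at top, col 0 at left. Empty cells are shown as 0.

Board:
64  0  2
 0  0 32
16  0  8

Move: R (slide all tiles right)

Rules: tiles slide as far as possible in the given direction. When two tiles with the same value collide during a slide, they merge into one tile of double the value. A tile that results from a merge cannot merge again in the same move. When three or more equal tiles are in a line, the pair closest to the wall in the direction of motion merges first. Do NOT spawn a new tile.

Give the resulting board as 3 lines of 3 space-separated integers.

Slide right:
row 0: [64, 0, 2] -> [0, 64, 2]
row 1: [0, 0, 32] -> [0, 0, 32]
row 2: [16, 0, 8] -> [0, 16, 8]

Answer:  0 64  2
 0  0 32
 0 16  8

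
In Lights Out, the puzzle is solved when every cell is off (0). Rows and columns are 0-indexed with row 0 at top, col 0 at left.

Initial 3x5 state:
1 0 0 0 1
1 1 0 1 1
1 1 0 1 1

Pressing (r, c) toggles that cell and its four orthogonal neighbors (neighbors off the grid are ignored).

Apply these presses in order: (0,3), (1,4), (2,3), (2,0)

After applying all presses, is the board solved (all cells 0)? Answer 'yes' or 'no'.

Answer: no

Derivation:
After press 1 at (0,3):
1 0 1 1 0
1 1 0 0 1
1 1 0 1 1

After press 2 at (1,4):
1 0 1 1 1
1 1 0 1 0
1 1 0 1 0

After press 3 at (2,3):
1 0 1 1 1
1 1 0 0 0
1 1 1 0 1

After press 4 at (2,0):
1 0 1 1 1
0 1 0 0 0
0 0 1 0 1

Lights still on: 7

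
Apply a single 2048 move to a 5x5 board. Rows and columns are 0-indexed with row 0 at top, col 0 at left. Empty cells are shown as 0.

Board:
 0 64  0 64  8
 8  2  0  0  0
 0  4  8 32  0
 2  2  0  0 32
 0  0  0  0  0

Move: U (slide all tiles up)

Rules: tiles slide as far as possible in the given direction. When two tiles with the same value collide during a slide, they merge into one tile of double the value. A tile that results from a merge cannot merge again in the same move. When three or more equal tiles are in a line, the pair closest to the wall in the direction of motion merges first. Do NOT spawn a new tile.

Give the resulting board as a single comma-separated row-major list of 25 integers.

Slide up:
col 0: [0, 8, 0, 2, 0] -> [8, 2, 0, 0, 0]
col 1: [64, 2, 4, 2, 0] -> [64, 2, 4, 2, 0]
col 2: [0, 0, 8, 0, 0] -> [8, 0, 0, 0, 0]
col 3: [64, 0, 32, 0, 0] -> [64, 32, 0, 0, 0]
col 4: [8, 0, 0, 32, 0] -> [8, 32, 0, 0, 0]

Answer: 8, 64, 8, 64, 8, 2, 2, 0, 32, 32, 0, 4, 0, 0, 0, 0, 2, 0, 0, 0, 0, 0, 0, 0, 0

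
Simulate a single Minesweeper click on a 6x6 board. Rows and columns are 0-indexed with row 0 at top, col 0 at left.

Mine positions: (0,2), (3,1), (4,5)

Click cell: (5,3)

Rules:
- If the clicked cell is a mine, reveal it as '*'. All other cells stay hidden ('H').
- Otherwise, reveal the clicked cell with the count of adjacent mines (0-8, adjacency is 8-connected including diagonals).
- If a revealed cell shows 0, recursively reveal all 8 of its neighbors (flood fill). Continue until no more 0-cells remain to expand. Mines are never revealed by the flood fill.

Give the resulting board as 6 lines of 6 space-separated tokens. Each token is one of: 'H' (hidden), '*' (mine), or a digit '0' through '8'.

H H H 1 0 0
H H 1 1 0 0
H H 1 0 0 0
H H 1 0 1 1
1 1 1 0 1 H
0 0 0 0 1 H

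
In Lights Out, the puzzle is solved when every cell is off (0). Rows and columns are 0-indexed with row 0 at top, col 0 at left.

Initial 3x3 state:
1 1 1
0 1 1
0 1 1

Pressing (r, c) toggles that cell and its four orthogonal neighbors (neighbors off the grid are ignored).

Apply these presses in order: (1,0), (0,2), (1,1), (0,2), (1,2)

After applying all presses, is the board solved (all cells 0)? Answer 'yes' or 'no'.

After press 1 at (1,0):
0 1 1
1 0 1
1 1 1

After press 2 at (0,2):
0 0 0
1 0 0
1 1 1

After press 3 at (1,1):
0 1 0
0 1 1
1 0 1

After press 4 at (0,2):
0 0 1
0 1 0
1 0 1

After press 5 at (1,2):
0 0 0
0 0 1
1 0 0

Lights still on: 2

Answer: no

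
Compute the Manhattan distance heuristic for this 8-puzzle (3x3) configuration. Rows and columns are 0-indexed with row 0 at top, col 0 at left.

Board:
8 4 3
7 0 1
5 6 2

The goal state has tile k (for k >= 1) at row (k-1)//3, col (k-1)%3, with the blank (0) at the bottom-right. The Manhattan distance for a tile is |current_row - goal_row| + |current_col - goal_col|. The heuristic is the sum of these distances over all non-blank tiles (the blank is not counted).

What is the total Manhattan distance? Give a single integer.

Tile 8: (0,0)->(2,1) = 3
Tile 4: (0,1)->(1,0) = 2
Tile 3: (0,2)->(0,2) = 0
Tile 7: (1,0)->(2,0) = 1
Tile 1: (1,2)->(0,0) = 3
Tile 5: (2,0)->(1,1) = 2
Tile 6: (2,1)->(1,2) = 2
Tile 2: (2,2)->(0,1) = 3
Sum: 3 + 2 + 0 + 1 + 3 + 2 + 2 + 3 = 16

Answer: 16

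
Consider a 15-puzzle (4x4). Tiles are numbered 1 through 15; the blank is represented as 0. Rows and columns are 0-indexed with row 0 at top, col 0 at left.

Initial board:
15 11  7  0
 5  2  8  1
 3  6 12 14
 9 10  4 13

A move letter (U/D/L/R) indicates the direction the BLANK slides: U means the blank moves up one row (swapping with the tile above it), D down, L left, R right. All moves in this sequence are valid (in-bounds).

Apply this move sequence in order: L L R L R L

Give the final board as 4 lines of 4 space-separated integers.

After move 1 (L):
15 11  0  7
 5  2  8  1
 3  6 12 14
 9 10  4 13

After move 2 (L):
15  0 11  7
 5  2  8  1
 3  6 12 14
 9 10  4 13

After move 3 (R):
15 11  0  7
 5  2  8  1
 3  6 12 14
 9 10  4 13

After move 4 (L):
15  0 11  7
 5  2  8  1
 3  6 12 14
 9 10  4 13

After move 5 (R):
15 11  0  7
 5  2  8  1
 3  6 12 14
 9 10  4 13

After move 6 (L):
15  0 11  7
 5  2  8  1
 3  6 12 14
 9 10  4 13

Answer: 15  0 11  7
 5  2  8  1
 3  6 12 14
 9 10  4 13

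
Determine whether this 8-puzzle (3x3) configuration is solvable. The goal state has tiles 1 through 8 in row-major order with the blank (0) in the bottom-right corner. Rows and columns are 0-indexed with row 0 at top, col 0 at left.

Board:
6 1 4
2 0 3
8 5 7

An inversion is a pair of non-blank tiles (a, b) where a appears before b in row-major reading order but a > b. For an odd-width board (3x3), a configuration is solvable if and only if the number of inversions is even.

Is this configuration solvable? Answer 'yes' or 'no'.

Answer: no

Derivation:
Inversions (pairs i<j in row-major order where tile[i] > tile[j] > 0): 9
9 is odd, so the puzzle is not solvable.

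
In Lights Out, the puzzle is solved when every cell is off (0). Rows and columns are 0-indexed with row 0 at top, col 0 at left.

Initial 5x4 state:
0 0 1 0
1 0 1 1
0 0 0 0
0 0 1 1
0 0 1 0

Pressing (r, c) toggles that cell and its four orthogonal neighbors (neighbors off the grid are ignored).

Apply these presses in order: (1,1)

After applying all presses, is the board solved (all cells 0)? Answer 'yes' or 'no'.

Answer: no

Derivation:
After press 1 at (1,1):
0 1 1 0
0 1 0 1
0 1 0 0
0 0 1 1
0 0 1 0

Lights still on: 8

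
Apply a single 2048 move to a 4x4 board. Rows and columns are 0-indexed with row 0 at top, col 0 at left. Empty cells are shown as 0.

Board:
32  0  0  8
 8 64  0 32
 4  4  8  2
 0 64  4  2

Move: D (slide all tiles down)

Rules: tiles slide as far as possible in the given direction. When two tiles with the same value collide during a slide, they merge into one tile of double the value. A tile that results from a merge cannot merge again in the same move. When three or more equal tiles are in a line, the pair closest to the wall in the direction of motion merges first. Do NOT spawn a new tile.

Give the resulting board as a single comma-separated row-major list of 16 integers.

Slide down:
col 0: [32, 8, 4, 0] -> [0, 32, 8, 4]
col 1: [0, 64, 4, 64] -> [0, 64, 4, 64]
col 2: [0, 0, 8, 4] -> [0, 0, 8, 4]
col 3: [8, 32, 2, 2] -> [0, 8, 32, 4]

Answer: 0, 0, 0, 0, 32, 64, 0, 8, 8, 4, 8, 32, 4, 64, 4, 4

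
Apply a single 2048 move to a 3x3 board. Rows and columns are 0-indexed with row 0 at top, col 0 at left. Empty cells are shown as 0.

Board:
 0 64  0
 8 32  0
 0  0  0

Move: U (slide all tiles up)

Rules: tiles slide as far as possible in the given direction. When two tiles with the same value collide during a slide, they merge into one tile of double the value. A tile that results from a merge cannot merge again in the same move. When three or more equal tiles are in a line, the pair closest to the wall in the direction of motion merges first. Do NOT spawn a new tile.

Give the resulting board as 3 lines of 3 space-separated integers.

Answer:  8 64  0
 0 32  0
 0  0  0

Derivation:
Slide up:
col 0: [0, 8, 0] -> [8, 0, 0]
col 1: [64, 32, 0] -> [64, 32, 0]
col 2: [0, 0, 0] -> [0, 0, 0]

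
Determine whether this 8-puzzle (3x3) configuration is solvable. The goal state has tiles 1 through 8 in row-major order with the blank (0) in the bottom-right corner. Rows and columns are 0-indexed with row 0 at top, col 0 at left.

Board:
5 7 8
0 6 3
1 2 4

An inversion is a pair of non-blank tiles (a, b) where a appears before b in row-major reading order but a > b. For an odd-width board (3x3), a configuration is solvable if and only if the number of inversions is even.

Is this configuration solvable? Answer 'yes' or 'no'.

Answer: yes

Derivation:
Inversions (pairs i<j in row-major order where tile[i] > tile[j] > 0): 20
20 is even, so the puzzle is solvable.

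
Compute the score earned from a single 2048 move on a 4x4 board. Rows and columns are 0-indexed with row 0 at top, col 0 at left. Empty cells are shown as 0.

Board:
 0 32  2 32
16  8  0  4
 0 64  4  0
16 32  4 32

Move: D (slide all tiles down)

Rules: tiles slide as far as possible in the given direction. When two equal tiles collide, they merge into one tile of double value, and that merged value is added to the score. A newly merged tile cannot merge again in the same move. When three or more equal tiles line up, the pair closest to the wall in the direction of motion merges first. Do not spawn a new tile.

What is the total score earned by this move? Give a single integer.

Slide down:
col 0: [0, 16, 0, 16] -> [0, 0, 0, 32]  score +32 (running 32)
col 1: [32, 8, 64, 32] -> [32, 8, 64, 32]  score +0 (running 32)
col 2: [2, 0, 4, 4] -> [0, 0, 2, 8]  score +8 (running 40)
col 3: [32, 4, 0, 32] -> [0, 32, 4, 32]  score +0 (running 40)
Board after move:
 0 32  0  0
 0  8  0 32
 0 64  2  4
32 32  8 32

Answer: 40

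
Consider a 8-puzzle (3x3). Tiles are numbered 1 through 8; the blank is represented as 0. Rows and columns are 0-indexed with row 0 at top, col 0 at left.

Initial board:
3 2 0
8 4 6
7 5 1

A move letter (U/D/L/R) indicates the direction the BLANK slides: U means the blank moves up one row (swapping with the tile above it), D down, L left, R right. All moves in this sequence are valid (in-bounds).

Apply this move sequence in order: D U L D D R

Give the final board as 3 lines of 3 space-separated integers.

Answer: 3 4 2
8 5 6
7 1 0

Derivation:
After move 1 (D):
3 2 6
8 4 0
7 5 1

After move 2 (U):
3 2 0
8 4 6
7 5 1

After move 3 (L):
3 0 2
8 4 6
7 5 1

After move 4 (D):
3 4 2
8 0 6
7 5 1

After move 5 (D):
3 4 2
8 5 6
7 0 1

After move 6 (R):
3 4 2
8 5 6
7 1 0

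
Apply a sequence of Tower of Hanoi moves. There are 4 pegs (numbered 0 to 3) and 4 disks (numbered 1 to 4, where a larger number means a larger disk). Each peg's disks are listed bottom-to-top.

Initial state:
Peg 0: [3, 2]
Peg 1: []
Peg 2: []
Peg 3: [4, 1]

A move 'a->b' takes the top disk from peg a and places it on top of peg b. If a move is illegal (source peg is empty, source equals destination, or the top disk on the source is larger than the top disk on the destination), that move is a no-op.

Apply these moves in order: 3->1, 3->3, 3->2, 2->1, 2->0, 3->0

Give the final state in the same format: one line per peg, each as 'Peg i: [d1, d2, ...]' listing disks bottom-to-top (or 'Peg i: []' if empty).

After move 1 (3->1):
Peg 0: [3, 2]
Peg 1: [1]
Peg 2: []
Peg 3: [4]

After move 2 (3->3):
Peg 0: [3, 2]
Peg 1: [1]
Peg 2: []
Peg 3: [4]

After move 3 (3->2):
Peg 0: [3, 2]
Peg 1: [1]
Peg 2: [4]
Peg 3: []

After move 4 (2->1):
Peg 0: [3, 2]
Peg 1: [1]
Peg 2: [4]
Peg 3: []

After move 5 (2->0):
Peg 0: [3, 2]
Peg 1: [1]
Peg 2: [4]
Peg 3: []

After move 6 (3->0):
Peg 0: [3, 2]
Peg 1: [1]
Peg 2: [4]
Peg 3: []

Answer: Peg 0: [3, 2]
Peg 1: [1]
Peg 2: [4]
Peg 3: []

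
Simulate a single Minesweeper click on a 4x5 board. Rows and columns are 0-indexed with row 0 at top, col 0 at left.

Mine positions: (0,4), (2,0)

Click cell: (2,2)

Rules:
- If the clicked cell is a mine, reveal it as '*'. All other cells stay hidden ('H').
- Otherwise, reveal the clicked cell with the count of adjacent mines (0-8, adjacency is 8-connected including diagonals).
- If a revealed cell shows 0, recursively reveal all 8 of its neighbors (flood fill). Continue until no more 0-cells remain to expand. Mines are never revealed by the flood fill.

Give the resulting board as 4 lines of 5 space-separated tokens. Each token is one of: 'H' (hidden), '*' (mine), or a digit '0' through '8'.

0 0 0 1 H
1 1 0 1 1
H 1 0 0 0
H 1 0 0 0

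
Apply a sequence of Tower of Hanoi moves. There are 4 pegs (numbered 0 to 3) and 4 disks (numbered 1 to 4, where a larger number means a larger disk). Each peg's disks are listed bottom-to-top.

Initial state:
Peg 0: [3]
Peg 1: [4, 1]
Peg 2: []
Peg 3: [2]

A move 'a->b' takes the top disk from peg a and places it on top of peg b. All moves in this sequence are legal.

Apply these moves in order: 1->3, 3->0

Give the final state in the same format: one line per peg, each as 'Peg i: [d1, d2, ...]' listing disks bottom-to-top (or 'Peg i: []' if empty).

After move 1 (1->3):
Peg 0: [3]
Peg 1: [4]
Peg 2: []
Peg 3: [2, 1]

After move 2 (3->0):
Peg 0: [3, 1]
Peg 1: [4]
Peg 2: []
Peg 3: [2]

Answer: Peg 0: [3, 1]
Peg 1: [4]
Peg 2: []
Peg 3: [2]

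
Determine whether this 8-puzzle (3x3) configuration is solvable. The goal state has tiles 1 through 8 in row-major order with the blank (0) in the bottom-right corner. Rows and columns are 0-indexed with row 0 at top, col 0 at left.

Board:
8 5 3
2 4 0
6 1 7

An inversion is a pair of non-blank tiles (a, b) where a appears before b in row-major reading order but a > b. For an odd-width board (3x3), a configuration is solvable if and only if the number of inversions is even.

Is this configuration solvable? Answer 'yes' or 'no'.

Answer: yes

Derivation:
Inversions (pairs i<j in row-major order where tile[i] > tile[j] > 0): 16
16 is even, so the puzzle is solvable.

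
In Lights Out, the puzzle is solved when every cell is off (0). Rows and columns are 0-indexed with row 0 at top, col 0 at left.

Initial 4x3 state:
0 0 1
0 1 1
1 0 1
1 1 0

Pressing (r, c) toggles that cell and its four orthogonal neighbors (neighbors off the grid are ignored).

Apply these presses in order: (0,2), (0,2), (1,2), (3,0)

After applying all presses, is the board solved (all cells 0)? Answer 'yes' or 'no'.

After press 1 at (0,2):
0 1 0
0 1 0
1 0 1
1 1 0

After press 2 at (0,2):
0 0 1
0 1 1
1 0 1
1 1 0

After press 3 at (1,2):
0 0 0
0 0 0
1 0 0
1 1 0

After press 4 at (3,0):
0 0 0
0 0 0
0 0 0
0 0 0

Lights still on: 0

Answer: yes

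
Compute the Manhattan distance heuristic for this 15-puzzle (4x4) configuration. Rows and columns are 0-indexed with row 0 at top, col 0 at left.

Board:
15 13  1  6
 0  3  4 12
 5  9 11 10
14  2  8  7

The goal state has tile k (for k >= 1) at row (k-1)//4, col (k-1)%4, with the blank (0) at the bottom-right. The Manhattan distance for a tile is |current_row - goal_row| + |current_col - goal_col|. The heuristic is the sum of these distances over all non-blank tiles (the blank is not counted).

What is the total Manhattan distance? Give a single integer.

Answer: 33

Derivation:
Tile 15: at (0,0), goal (3,2), distance |0-3|+|0-2| = 5
Tile 13: at (0,1), goal (3,0), distance |0-3|+|1-0| = 4
Tile 1: at (0,2), goal (0,0), distance |0-0|+|2-0| = 2
Tile 6: at (0,3), goal (1,1), distance |0-1|+|3-1| = 3
Tile 3: at (1,1), goal (0,2), distance |1-0|+|1-2| = 2
Tile 4: at (1,2), goal (0,3), distance |1-0|+|2-3| = 2
Tile 12: at (1,3), goal (2,3), distance |1-2|+|3-3| = 1
Tile 5: at (2,0), goal (1,0), distance |2-1|+|0-0| = 1
Tile 9: at (2,1), goal (2,0), distance |2-2|+|1-0| = 1
Tile 11: at (2,2), goal (2,2), distance |2-2|+|2-2| = 0
Tile 10: at (2,3), goal (2,1), distance |2-2|+|3-1| = 2
Tile 14: at (3,0), goal (3,1), distance |3-3|+|0-1| = 1
Tile 2: at (3,1), goal (0,1), distance |3-0|+|1-1| = 3
Tile 8: at (3,2), goal (1,3), distance |3-1|+|2-3| = 3
Tile 7: at (3,3), goal (1,2), distance |3-1|+|3-2| = 3
Sum: 5 + 4 + 2 + 3 + 2 + 2 + 1 + 1 + 1 + 0 + 2 + 1 + 3 + 3 + 3 = 33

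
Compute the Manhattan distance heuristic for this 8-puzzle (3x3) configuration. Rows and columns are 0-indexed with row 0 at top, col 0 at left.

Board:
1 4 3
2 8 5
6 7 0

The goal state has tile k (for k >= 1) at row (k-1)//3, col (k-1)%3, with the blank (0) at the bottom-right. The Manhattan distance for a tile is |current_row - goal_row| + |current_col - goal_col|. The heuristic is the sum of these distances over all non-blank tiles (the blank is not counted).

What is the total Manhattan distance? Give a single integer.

Tile 1: (0,0)->(0,0) = 0
Tile 4: (0,1)->(1,0) = 2
Tile 3: (0,2)->(0,2) = 0
Tile 2: (1,0)->(0,1) = 2
Tile 8: (1,1)->(2,1) = 1
Tile 5: (1,2)->(1,1) = 1
Tile 6: (2,0)->(1,2) = 3
Tile 7: (2,1)->(2,0) = 1
Sum: 0 + 2 + 0 + 2 + 1 + 1 + 3 + 1 = 10

Answer: 10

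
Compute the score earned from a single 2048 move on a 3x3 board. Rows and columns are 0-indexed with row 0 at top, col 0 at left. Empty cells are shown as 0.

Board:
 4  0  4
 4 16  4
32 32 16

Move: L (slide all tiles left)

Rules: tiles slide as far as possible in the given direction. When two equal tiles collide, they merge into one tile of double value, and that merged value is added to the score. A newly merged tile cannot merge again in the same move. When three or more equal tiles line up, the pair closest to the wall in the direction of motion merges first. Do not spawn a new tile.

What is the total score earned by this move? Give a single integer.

Answer: 72

Derivation:
Slide left:
row 0: [4, 0, 4] -> [8, 0, 0]  score +8 (running 8)
row 1: [4, 16, 4] -> [4, 16, 4]  score +0 (running 8)
row 2: [32, 32, 16] -> [64, 16, 0]  score +64 (running 72)
Board after move:
 8  0  0
 4 16  4
64 16  0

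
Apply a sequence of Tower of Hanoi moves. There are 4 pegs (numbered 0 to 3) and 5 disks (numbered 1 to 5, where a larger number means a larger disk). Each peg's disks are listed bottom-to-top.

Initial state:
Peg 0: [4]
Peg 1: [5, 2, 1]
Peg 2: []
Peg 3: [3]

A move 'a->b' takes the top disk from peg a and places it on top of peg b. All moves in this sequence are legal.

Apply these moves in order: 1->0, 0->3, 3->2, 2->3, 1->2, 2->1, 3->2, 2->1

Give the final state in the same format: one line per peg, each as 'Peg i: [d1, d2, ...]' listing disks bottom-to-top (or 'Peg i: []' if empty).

After move 1 (1->0):
Peg 0: [4, 1]
Peg 1: [5, 2]
Peg 2: []
Peg 3: [3]

After move 2 (0->3):
Peg 0: [4]
Peg 1: [5, 2]
Peg 2: []
Peg 3: [3, 1]

After move 3 (3->2):
Peg 0: [4]
Peg 1: [5, 2]
Peg 2: [1]
Peg 3: [3]

After move 4 (2->3):
Peg 0: [4]
Peg 1: [5, 2]
Peg 2: []
Peg 3: [3, 1]

After move 5 (1->2):
Peg 0: [4]
Peg 1: [5]
Peg 2: [2]
Peg 3: [3, 1]

After move 6 (2->1):
Peg 0: [4]
Peg 1: [5, 2]
Peg 2: []
Peg 3: [3, 1]

After move 7 (3->2):
Peg 0: [4]
Peg 1: [5, 2]
Peg 2: [1]
Peg 3: [3]

After move 8 (2->1):
Peg 0: [4]
Peg 1: [5, 2, 1]
Peg 2: []
Peg 3: [3]

Answer: Peg 0: [4]
Peg 1: [5, 2, 1]
Peg 2: []
Peg 3: [3]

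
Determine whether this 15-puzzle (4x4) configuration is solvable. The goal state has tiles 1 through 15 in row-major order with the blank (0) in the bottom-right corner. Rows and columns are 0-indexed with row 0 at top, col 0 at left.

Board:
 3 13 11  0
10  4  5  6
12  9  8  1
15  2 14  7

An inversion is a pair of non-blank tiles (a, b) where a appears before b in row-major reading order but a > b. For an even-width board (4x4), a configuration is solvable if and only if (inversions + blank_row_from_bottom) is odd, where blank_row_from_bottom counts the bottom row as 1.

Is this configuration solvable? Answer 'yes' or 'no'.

Inversions: 52
Blank is in row 0 (0-indexed from top), which is row 4 counting from the bottom (bottom = 1).
52 + 4 = 56, which is even, so the puzzle is not solvable.

Answer: no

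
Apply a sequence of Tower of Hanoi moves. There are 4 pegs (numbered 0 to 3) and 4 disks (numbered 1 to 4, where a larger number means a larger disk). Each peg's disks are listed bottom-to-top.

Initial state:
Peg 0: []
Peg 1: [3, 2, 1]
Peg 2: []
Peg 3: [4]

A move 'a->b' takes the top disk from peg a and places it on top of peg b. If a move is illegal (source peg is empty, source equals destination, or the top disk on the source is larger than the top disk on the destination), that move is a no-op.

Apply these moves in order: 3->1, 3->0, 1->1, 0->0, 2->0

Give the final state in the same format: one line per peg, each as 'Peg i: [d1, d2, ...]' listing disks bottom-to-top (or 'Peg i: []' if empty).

After move 1 (3->1):
Peg 0: []
Peg 1: [3, 2, 1]
Peg 2: []
Peg 3: [4]

After move 2 (3->0):
Peg 0: [4]
Peg 1: [3, 2, 1]
Peg 2: []
Peg 3: []

After move 3 (1->1):
Peg 0: [4]
Peg 1: [3, 2, 1]
Peg 2: []
Peg 3: []

After move 4 (0->0):
Peg 0: [4]
Peg 1: [3, 2, 1]
Peg 2: []
Peg 3: []

After move 5 (2->0):
Peg 0: [4]
Peg 1: [3, 2, 1]
Peg 2: []
Peg 3: []

Answer: Peg 0: [4]
Peg 1: [3, 2, 1]
Peg 2: []
Peg 3: []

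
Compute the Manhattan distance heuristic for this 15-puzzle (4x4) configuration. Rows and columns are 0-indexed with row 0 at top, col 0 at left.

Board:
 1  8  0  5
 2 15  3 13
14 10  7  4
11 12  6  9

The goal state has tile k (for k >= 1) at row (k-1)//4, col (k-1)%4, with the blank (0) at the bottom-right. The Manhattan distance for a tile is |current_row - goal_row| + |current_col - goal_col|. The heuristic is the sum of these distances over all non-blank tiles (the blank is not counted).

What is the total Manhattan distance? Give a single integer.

Answer: 36

Derivation:
Tile 1: (0,0)->(0,0) = 0
Tile 8: (0,1)->(1,3) = 3
Tile 5: (0,3)->(1,0) = 4
Tile 2: (1,0)->(0,1) = 2
Tile 15: (1,1)->(3,2) = 3
Tile 3: (1,2)->(0,2) = 1
Tile 13: (1,3)->(3,0) = 5
Tile 14: (2,0)->(3,1) = 2
Tile 10: (2,1)->(2,1) = 0
Tile 7: (2,2)->(1,2) = 1
Tile 4: (2,3)->(0,3) = 2
Tile 11: (3,0)->(2,2) = 3
Tile 12: (3,1)->(2,3) = 3
Tile 6: (3,2)->(1,1) = 3
Tile 9: (3,3)->(2,0) = 4
Sum: 0 + 3 + 4 + 2 + 3 + 1 + 5 + 2 + 0 + 1 + 2 + 3 + 3 + 3 + 4 = 36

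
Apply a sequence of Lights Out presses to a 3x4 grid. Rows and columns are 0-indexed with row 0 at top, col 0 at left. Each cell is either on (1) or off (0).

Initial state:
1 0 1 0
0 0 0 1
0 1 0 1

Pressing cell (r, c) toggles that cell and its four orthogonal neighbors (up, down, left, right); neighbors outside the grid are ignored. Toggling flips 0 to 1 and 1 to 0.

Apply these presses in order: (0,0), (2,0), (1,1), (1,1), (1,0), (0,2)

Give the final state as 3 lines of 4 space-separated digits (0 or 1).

Answer: 1 0 0 1
1 1 1 1
0 0 0 1

Derivation:
After press 1 at (0,0):
0 1 1 0
1 0 0 1
0 1 0 1

After press 2 at (2,0):
0 1 1 0
0 0 0 1
1 0 0 1

After press 3 at (1,1):
0 0 1 0
1 1 1 1
1 1 0 1

After press 4 at (1,1):
0 1 1 0
0 0 0 1
1 0 0 1

After press 5 at (1,0):
1 1 1 0
1 1 0 1
0 0 0 1

After press 6 at (0,2):
1 0 0 1
1 1 1 1
0 0 0 1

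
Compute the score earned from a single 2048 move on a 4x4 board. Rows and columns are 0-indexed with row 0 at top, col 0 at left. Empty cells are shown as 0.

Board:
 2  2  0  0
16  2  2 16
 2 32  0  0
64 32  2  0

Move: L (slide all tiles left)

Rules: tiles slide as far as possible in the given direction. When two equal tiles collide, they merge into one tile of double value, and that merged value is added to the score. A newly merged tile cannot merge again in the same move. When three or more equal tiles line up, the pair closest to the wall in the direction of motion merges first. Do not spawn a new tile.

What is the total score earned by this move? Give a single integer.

Slide left:
row 0: [2, 2, 0, 0] -> [4, 0, 0, 0]  score +4 (running 4)
row 1: [16, 2, 2, 16] -> [16, 4, 16, 0]  score +4 (running 8)
row 2: [2, 32, 0, 0] -> [2, 32, 0, 0]  score +0 (running 8)
row 3: [64, 32, 2, 0] -> [64, 32, 2, 0]  score +0 (running 8)
Board after move:
 4  0  0  0
16  4 16  0
 2 32  0  0
64 32  2  0

Answer: 8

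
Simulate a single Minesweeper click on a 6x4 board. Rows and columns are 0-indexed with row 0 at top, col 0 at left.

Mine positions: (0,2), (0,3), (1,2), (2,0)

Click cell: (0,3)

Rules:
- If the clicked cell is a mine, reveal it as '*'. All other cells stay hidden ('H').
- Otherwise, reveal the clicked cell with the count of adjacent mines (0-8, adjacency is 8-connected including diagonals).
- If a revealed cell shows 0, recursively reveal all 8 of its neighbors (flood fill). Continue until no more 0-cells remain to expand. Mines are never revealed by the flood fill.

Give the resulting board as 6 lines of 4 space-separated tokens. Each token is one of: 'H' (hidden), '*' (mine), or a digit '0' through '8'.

H H H *
H H H H
H H H H
H H H H
H H H H
H H H H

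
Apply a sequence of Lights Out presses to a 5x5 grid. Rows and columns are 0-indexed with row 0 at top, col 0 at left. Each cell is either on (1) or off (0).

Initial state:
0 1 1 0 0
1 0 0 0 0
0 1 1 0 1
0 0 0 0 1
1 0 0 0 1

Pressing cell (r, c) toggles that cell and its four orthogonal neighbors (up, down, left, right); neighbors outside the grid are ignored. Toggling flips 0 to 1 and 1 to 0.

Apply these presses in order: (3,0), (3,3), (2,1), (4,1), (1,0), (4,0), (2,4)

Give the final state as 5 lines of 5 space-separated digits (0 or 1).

Answer: 1 1 1 0 0
0 0 0 0 1
1 0 0 0 0
0 1 1 1 1
0 0 1 1 1

Derivation:
After press 1 at (3,0):
0 1 1 0 0
1 0 0 0 0
1 1 1 0 1
1 1 0 0 1
0 0 0 0 1

After press 2 at (3,3):
0 1 1 0 0
1 0 0 0 0
1 1 1 1 1
1 1 1 1 0
0 0 0 1 1

After press 3 at (2,1):
0 1 1 0 0
1 1 0 0 0
0 0 0 1 1
1 0 1 1 0
0 0 0 1 1

After press 4 at (4,1):
0 1 1 0 0
1 1 0 0 0
0 0 0 1 1
1 1 1 1 0
1 1 1 1 1

After press 5 at (1,0):
1 1 1 0 0
0 0 0 0 0
1 0 0 1 1
1 1 1 1 0
1 1 1 1 1

After press 6 at (4,0):
1 1 1 0 0
0 0 0 0 0
1 0 0 1 1
0 1 1 1 0
0 0 1 1 1

After press 7 at (2,4):
1 1 1 0 0
0 0 0 0 1
1 0 0 0 0
0 1 1 1 1
0 0 1 1 1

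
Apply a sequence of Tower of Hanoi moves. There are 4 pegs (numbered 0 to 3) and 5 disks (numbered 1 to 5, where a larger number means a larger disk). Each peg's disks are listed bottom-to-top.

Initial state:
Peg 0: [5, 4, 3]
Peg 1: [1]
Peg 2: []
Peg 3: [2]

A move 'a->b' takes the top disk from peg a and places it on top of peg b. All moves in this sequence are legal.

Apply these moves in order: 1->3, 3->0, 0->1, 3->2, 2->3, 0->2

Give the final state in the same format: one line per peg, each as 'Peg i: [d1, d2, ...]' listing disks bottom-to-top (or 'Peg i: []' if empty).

After move 1 (1->3):
Peg 0: [5, 4, 3]
Peg 1: []
Peg 2: []
Peg 3: [2, 1]

After move 2 (3->0):
Peg 0: [5, 4, 3, 1]
Peg 1: []
Peg 2: []
Peg 3: [2]

After move 3 (0->1):
Peg 0: [5, 4, 3]
Peg 1: [1]
Peg 2: []
Peg 3: [2]

After move 4 (3->2):
Peg 0: [5, 4, 3]
Peg 1: [1]
Peg 2: [2]
Peg 3: []

After move 5 (2->3):
Peg 0: [5, 4, 3]
Peg 1: [1]
Peg 2: []
Peg 3: [2]

After move 6 (0->2):
Peg 0: [5, 4]
Peg 1: [1]
Peg 2: [3]
Peg 3: [2]

Answer: Peg 0: [5, 4]
Peg 1: [1]
Peg 2: [3]
Peg 3: [2]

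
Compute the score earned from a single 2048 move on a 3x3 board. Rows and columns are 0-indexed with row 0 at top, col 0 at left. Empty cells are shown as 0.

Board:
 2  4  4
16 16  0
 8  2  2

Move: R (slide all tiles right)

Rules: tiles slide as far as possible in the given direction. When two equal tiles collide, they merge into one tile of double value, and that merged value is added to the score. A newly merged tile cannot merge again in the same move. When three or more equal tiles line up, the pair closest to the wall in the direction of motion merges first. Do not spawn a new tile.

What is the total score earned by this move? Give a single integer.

Slide right:
row 0: [2, 4, 4] -> [0, 2, 8]  score +8 (running 8)
row 1: [16, 16, 0] -> [0, 0, 32]  score +32 (running 40)
row 2: [8, 2, 2] -> [0, 8, 4]  score +4 (running 44)
Board after move:
 0  2  8
 0  0 32
 0  8  4

Answer: 44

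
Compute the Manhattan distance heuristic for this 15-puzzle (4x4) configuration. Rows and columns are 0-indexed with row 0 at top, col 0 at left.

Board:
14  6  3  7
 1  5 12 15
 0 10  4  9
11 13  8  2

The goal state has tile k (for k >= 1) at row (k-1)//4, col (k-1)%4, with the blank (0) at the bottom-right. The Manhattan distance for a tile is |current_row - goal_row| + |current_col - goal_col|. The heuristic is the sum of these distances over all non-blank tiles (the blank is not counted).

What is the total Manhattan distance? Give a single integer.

Answer: 32

Derivation:
Tile 14: at (0,0), goal (3,1), distance |0-3|+|0-1| = 4
Tile 6: at (0,1), goal (1,1), distance |0-1|+|1-1| = 1
Tile 3: at (0,2), goal (0,2), distance |0-0|+|2-2| = 0
Tile 7: at (0,3), goal (1,2), distance |0-1|+|3-2| = 2
Tile 1: at (1,0), goal (0,0), distance |1-0|+|0-0| = 1
Tile 5: at (1,1), goal (1,0), distance |1-1|+|1-0| = 1
Tile 12: at (1,2), goal (2,3), distance |1-2|+|2-3| = 2
Tile 15: at (1,3), goal (3,2), distance |1-3|+|3-2| = 3
Tile 10: at (2,1), goal (2,1), distance |2-2|+|1-1| = 0
Tile 4: at (2,2), goal (0,3), distance |2-0|+|2-3| = 3
Tile 9: at (2,3), goal (2,0), distance |2-2|+|3-0| = 3
Tile 11: at (3,0), goal (2,2), distance |3-2|+|0-2| = 3
Tile 13: at (3,1), goal (3,0), distance |3-3|+|1-0| = 1
Tile 8: at (3,2), goal (1,3), distance |3-1|+|2-3| = 3
Tile 2: at (3,3), goal (0,1), distance |3-0|+|3-1| = 5
Sum: 4 + 1 + 0 + 2 + 1 + 1 + 2 + 3 + 0 + 3 + 3 + 3 + 1 + 3 + 5 = 32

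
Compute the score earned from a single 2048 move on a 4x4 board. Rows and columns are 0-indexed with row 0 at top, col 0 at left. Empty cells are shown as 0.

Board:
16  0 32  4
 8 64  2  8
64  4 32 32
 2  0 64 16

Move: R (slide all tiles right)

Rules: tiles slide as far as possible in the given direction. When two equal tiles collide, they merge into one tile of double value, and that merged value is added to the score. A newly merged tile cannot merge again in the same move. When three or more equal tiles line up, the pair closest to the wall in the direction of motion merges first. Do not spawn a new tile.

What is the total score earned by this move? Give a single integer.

Slide right:
row 0: [16, 0, 32, 4] -> [0, 16, 32, 4]  score +0 (running 0)
row 1: [8, 64, 2, 8] -> [8, 64, 2, 8]  score +0 (running 0)
row 2: [64, 4, 32, 32] -> [0, 64, 4, 64]  score +64 (running 64)
row 3: [2, 0, 64, 16] -> [0, 2, 64, 16]  score +0 (running 64)
Board after move:
 0 16 32  4
 8 64  2  8
 0 64  4 64
 0  2 64 16

Answer: 64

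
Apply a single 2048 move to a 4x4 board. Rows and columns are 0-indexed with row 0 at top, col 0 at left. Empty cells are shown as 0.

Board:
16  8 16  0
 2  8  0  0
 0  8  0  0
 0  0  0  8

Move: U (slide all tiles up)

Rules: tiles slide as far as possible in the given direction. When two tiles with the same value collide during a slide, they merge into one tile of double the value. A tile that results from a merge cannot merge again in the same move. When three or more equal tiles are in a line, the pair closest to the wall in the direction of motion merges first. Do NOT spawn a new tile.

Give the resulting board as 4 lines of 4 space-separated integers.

Slide up:
col 0: [16, 2, 0, 0] -> [16, 2, 0, 0]
col 1: [8, 8, 8, 0] -> [16, 8, 0, 0]
col 2: [16, 0, 0, 0] -> [16, 0, 0, 0]
col 3: [0, 0, 0, 8] -> [8, 0, 0, 0]

Answer: 16 16 16  8
 2  8  0  0
 0  0  0  0
 0  0  0  0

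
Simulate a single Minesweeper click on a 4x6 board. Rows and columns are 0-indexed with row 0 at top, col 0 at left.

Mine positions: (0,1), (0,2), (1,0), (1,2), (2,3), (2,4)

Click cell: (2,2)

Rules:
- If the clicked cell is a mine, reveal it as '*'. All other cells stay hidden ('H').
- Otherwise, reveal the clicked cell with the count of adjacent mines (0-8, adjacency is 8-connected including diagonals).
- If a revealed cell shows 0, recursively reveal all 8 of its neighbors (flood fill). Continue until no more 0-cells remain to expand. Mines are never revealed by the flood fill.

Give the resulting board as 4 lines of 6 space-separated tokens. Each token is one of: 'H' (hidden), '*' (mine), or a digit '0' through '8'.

H H H H H H
H H H H H H
H H 2 H H H
H H H H H H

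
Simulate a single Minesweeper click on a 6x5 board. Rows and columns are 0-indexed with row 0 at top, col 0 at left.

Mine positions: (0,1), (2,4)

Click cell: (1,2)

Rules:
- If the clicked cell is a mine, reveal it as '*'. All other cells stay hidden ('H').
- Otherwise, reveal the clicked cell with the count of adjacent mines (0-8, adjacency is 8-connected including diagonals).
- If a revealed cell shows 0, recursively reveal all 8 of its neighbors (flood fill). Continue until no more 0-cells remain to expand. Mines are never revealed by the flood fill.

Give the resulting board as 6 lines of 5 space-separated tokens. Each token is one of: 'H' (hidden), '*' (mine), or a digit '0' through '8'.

H H H H H
H H 1 H H
H H H H H
H H H H H
H H H H H
H H H H H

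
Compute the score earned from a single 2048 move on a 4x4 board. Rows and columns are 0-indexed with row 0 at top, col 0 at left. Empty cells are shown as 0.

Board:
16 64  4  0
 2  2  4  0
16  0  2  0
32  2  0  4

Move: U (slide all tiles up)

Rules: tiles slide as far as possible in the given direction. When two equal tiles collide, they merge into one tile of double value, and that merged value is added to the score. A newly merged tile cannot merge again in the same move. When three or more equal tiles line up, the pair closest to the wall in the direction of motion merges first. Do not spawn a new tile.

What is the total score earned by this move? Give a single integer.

Slide up:
col 0: [16, 2, 16, 32] -> [16, 2, 16, 32]  score +0 (running 0)
col 1: [64, 2, 0, 2] -> [64, 4, 0, 0]  score +4 (running 4)
col 2: [4, 4, 2, 0] -> [8, 2, 0, 0]  score +8 (running 12)
col 3: [0, 0, 0, 4] -> [4, 0, 0, 0]  score +0 (running 12)
Board after move:
16 64  8  4
 2  4  2  0
16  0  0  0
32  0  0  0

Answer: 12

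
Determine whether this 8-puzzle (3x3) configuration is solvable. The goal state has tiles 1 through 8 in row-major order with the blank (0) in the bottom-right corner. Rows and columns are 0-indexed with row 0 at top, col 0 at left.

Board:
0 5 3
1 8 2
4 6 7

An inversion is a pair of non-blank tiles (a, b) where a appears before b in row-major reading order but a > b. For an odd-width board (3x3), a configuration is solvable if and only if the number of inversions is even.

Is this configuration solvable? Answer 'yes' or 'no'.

Inversions (pairs i<j in row-major order where tile[i] > tile[j] > 0): 10
10 is even, so the puzzle is solvable.

Answer: yes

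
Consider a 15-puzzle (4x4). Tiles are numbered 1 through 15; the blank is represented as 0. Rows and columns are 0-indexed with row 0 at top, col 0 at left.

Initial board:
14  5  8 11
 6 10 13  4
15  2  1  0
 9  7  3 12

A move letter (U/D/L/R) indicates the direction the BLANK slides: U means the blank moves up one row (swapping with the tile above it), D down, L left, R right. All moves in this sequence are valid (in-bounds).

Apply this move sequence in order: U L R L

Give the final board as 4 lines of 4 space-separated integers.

Answer: 14  5  8 11
 6 10  0 13
15  2  1  4
 9  7  3 12

Derivation:
After move 1 (U):
14  5  8 11
 6 10 13  0
15  2  1  4
 9  7  3 12

After move 2 (L):
14  5  8 11
 6 10  0 13
15  2  1  4
 9  7  3 12

After move 3 (R):
14  5  8 11
 6 10 13  0
15  2  1  4
 9  7  3 12

After move 4 (L):
14  5  8 11
 6 10  0 13
15  2  1  4
 9  7  3 12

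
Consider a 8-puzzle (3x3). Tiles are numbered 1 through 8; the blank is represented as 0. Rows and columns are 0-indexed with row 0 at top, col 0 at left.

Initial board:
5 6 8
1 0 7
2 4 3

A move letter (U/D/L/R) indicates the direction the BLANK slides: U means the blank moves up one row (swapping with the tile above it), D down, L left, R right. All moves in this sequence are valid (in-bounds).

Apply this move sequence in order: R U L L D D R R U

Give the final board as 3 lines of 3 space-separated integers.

After move 1 (R):
5 6 8
1 7 0
2 4 3

After move 2 (U):
5 6 0
1 7 8
2 4 3

After move 3 (L):
5 0 6
1 7 8
2 4 3

After move 4 (L):
0 5 6
1 7 8
2 4 3

After move 5 (D):
1 5 6
0 7 8
2 4 3

After move 6 (D):
1 5 6
2 7 8
0 4 3

After move 7 (R):
1 5 6
2 7 8
4 0 3

After move 8 (R):
1 5 6
2 7 8
4 3 0

After move 9 (U):
1 5 6
2 7 0
4 3 8

Answer: 1 5 6
2 7 0
4 3 8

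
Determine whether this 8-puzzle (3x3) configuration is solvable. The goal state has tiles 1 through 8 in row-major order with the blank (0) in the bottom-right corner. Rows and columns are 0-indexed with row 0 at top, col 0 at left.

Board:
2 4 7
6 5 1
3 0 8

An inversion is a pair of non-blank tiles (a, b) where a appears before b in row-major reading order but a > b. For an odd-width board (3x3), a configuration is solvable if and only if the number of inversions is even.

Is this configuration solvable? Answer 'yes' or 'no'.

Inversions (pairs i<j in row-major order where tile[i] > tile[j] > 0): 12
12 is even, so the puzzle is solvable.

Answer: yes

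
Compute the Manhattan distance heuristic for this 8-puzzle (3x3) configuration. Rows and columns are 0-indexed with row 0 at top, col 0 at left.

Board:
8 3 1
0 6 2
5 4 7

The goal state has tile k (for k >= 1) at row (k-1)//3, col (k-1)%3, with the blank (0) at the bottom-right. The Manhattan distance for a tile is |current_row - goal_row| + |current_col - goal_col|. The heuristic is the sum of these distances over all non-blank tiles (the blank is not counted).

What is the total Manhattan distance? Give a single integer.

Answer: 15

Derivation:
Tile 8: (0,0)->(2,1) = 3
Tile 3: (0,1)->(0,2) = 1
Tile 1: (0,2)->(0,0) = 2
Tile 6: (1,1)->(1,2) = 1
Tile 2: (1,2)->(0,1) = 2
Tile 5: (2,0)->(1,1) = 2
Tile 4: (2,1)->(1,0) = 2
Tile 7: (2,2)->(2,0) = 2
Sum: 3 + 1 + 2 + 1 + 2 + 2 + 2 + 2 = 15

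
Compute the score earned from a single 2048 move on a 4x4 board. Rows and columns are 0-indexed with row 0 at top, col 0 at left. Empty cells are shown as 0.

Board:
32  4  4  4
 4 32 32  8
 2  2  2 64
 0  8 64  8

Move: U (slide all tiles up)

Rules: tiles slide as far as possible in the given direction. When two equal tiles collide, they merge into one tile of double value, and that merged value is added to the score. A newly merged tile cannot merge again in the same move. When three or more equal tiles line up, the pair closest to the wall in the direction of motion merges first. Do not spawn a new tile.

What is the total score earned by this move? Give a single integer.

Slide up:
col 0: [32, 4, 2, 0] -> [32, 4, 2, 0]  score +0 (running 0)
col 1: [4, 32, 2, 8] -> [4, 32, 2, 8]  score +0 (running 0)
col 2: [4, 32, 2, 64] -> [4, 32, 2, 64]  score +0 (running 0)
col 3: [4, 8, 64, 8] -> [4, 8, 64, 8]  score +0 (running 0)
Board after move:
32  4  4  4
 4 32 32  8
 2  2  2 64
 0  8 64  8

Answer: 0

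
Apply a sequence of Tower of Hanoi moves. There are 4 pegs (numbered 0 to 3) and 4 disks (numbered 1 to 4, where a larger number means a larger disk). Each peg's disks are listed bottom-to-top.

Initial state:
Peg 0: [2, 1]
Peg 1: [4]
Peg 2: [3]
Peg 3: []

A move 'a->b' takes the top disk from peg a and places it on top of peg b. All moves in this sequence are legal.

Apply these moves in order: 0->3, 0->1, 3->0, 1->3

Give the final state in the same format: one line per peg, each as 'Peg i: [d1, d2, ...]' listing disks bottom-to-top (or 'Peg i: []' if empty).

Answer: Peg 0: [1]
Peg 1: [4]
Peg 2: [3]
Peg 3: [2]

Derivation:
After move 1 (0->3):
Peg 0: [2]
Peg 1: [4]
Peg 2: [3]
Peg 3: [1]

After move 2 (0->1):
Peg 0: []
Peg 1: [4, 2]
Peg 2: [3]
Peg 3: [1]

After move 3 (3->0):
Peg 0: [1]
Peg 1: [4, 2]
Peg 2: [3]
Peg 3: []

After move 4 (1->3):
Peg 0: [1]
Peg 1: [4]
Peg 2: [3]
Peg 3: [2]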